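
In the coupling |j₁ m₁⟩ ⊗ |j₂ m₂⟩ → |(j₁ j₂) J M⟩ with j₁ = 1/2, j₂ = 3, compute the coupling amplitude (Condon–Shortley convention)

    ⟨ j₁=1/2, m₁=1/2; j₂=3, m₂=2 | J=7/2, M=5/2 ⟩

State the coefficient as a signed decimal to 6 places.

triangle: 0!*1!*6!/8! = 720/40320
(j±m)!: 1!*0!*5!*1!*6!*1! = 86400
prefactor² = (2J+1)*Δ*N² = 86400/7
  k=0: +1/(0!*0!*0!*5!*1!*1!) = 1/120
Σ = 1/120  ⇒  CG² = 86400/7*1/120² = 6/7
CG = +√(6/7) = +0.925820

+0.925820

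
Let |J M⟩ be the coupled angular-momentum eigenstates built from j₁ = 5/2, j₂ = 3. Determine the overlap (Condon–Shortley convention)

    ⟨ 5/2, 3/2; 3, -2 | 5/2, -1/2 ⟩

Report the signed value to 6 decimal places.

+0.267261

j₁+j₂−J=3  J+j₁−j₂=2  J−j₁+j₂=3  j₁+j₂+J+1=9
(j₁±m₁, j₂±m₂, J±M) = (4,1,1,5,2,3)
P² = 288/7
sum k=0..1:
  [0] +1/12 = 1/12
  [1] −1/24 = -1/24
S = 1/24
C² = P²·S² = 1/14 ; C = +0.267261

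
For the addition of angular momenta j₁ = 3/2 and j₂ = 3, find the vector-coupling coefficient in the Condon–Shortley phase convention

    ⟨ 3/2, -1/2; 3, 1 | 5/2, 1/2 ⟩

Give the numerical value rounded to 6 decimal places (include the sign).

−√(1/70) ≈ -0.119523

triangle: 2!×1!×4!/8! = 48/40320
(j±m)!: 1!×2!×4!×2!×3!×2! = 1152
prefactor² = (2J+1)×Δ×N² = 288/35
  k=1: −1/(1!×1!×1!×3!×0!×1!) = -1/6
  k=2: +1/(2!×0!×0!×2!×1!×2!) = 1/8
Σ = -1/24  ⇒  CG² = 288/35×(-1/24)² = 1/70
CG = −√(1/70) = -0.119523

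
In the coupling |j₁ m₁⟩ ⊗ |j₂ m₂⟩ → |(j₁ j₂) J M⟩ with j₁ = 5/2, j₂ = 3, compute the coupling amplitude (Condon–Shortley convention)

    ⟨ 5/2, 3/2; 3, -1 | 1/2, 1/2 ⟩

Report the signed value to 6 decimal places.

-0.308607  (= −√(2/21))

triangle: 5!*0!*1!/7! = 120/5040
(j±m)!: 4!*1!*2!*4!*1!*0! = 1152
prefactor² = (2J+1)*Δ*N² = 384/7
  k=1: −1/(1!*4!*0!*1!*0!*0!) = -1/24
Σ = -1/24  ⇒  CG² = 384/7*(-1/24)² = 2/21
CG = −√(2/21) = -0.308607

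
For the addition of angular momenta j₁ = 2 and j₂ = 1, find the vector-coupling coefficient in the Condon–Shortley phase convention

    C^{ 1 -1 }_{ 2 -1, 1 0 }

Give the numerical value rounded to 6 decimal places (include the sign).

triangle: 2!×2!×0!/5! = 4/120
(j±m)!: 1!×3!×1!×1!×0!×2! = 12
prefactor² = (2J+1)×Δ×N² = 6/5
  k=1: −1/(1!×1!×2!×0!×0!×0!) = -1/2
Σ = -1/2  ⇒  CG² = 6/5×(-1/2)² = 3/10
CG = −√(3/10) = -0.547723

-0.547723  (= −√(3/10))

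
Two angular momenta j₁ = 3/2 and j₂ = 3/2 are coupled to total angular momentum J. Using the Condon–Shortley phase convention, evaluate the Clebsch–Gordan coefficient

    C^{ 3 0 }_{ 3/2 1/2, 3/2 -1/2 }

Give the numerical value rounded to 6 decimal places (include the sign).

+√(9/20) = +0.670820

j₁+j₂−J=0  J+j₁−j₂=3  J−j₁+j₂=3  j₁+j₂+J+1=7
(j₁±m₁, j₂±m₂, J±M) = (2,1,1,2,3,3)
P² = 36/5
sum k=0..0:
  [0] +1/4 = 1/4
S = 1/4
C² = P²·S² = 9/20 ; C = +0.670820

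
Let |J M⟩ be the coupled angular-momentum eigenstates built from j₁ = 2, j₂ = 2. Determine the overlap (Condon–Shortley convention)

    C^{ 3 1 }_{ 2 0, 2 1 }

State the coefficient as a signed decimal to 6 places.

√[7·1!3!3!/8! · 2!2!3!1!4!2!] = √(36/5)
  +(−1)^0/∏(0,1,2,3,1,0)! = 1/12  (running 1/12)
  +(−1)^1/∏(1,0,1,2,2,1)! = -1/4  (running -1/6)
⟨..|..⟩ = √(36/5)·(-1/6) = -0.447214

-0.447214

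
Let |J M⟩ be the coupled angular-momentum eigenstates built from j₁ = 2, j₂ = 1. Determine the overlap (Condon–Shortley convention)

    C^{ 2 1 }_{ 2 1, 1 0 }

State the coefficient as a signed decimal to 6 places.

+√(1/6) ≈ +0.408248

triangle: 1!*3!*1!/6! = 6/720
(j±m)!: 3!*1!*1!*1!*3!*1! = 36
prefactor² = (2J+1)*Δ*N² = 3/2
  k=0: +1/(0!*1!*1!*1!*2!*0!) = 1/2
  k=1: −1/(1!*0!*0!*0!*3!*1!) = -1/6
Σ = 1/3  ⇒  CG² = 3/2*1/3² = 1/6
CG = +√(1/6) = +0.408248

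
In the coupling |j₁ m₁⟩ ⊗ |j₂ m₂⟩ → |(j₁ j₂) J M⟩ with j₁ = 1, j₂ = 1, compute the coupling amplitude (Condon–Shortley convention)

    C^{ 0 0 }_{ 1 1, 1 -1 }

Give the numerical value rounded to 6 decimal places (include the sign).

j₁+j₂−J=2  J+j₁−j₂=0  J−j₁+j₂=0  j₁+j₂+J+1=3
(j₁±m₁, j₂±m₂, J±M) = (2,0,0,2,0,0)
P² = 4/3
sum k=0..0:
  [0] +1/2 = 1/2
S = 1/2
C² = P²·S² = 1/3 ; C = +0.577350

+0.577350  (= +√(1/3))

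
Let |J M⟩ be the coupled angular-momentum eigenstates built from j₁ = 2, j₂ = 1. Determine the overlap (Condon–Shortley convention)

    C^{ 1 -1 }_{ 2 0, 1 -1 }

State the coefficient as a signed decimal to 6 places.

j₁+j₂−J=2  J+j₁−j₂=2  J−j₁+j₂=0  j₁+j₂+J+1=5
(j₁±m₁, j₂±m₂, J±M) = (2,2,0,2,0,2)
P² = 8/5
sum k=0..0:
  [0] +1/4 = 1/4
S = 1/4
C² = P²·S² = 1/10 ; C = +0.316228

+√(1/10) ≈ +0.316228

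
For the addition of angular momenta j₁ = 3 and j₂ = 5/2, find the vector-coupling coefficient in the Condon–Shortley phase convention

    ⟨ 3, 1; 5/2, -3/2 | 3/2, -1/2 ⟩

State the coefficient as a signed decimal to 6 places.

triangle: 4!·2!·1!/8! = 48/40320
(j±m)!: 4!·2!·1!·4!·1!·2! = 2304
prefactor² = (2J+1)·Δ·N² = 384/35
  k=0: +1/(0!·4!·2!·1!·0!·0!) = 1/48
  k=1: −1/(1!·3!·1!·0!·1!·1!) = -1/6
Σ = -7/48  ⇒  CG² = 384/35·(-7/48)² = 7/30
CG = −√(7/30) = -0.483046

−√(7/30) ≈ -0.483046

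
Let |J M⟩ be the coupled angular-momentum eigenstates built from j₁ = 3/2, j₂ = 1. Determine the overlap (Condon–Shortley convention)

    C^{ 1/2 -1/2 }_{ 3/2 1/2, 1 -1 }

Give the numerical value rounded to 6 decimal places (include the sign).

√[2·2!1!0!/4! · 2!1!0!2!0!1!] = √(2/3)
  +(−1)^0/∏(0,2,1,0,0,0)! = 1/2  (running 1/2)
⟨..|..⟩ = √(2/3)·(1/2) = +0.408248

+√(1/6) ≈ +0.408248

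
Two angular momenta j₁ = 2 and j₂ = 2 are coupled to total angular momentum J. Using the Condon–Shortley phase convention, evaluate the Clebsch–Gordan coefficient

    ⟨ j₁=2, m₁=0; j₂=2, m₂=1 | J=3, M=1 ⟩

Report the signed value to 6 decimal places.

triangle: 1!*3!*3!/8! = 36/40320
(j±m)!: 2!*2!*3!*1!*4!*2! = 1152
prefactor² = (2J+1)*Δ*N² = 36/5
  k=0: +1/(0!*1!*2!*3!*1!*0!) = 1/12
  k=1: −1/(1!*0!*1!*2!*2!*1!) = -1/4
Σ = -1/6  ⇒  CG² = 36/5*(-1/6)² = 1/5
CG = −√(1/5) = -0.447214

-0.447214  (= −√(1/5))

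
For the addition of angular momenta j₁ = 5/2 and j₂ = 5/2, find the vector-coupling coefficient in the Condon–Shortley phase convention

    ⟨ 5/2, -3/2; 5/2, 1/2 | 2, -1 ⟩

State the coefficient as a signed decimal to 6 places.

+0.377964

√[5·3!2!2!/8! · 1!4!3!2!1!3!] = √(36/7)
  +(−1)^2/∏(2,1,2,1,0,1)! = 1/4  (running 1/4)
  +(−1)^3/∏(3,0,1,0,1,2)! = -1/12  (running 1/6)
⟨..|..⟩ = √(36/7)·(1/6) = +0.377964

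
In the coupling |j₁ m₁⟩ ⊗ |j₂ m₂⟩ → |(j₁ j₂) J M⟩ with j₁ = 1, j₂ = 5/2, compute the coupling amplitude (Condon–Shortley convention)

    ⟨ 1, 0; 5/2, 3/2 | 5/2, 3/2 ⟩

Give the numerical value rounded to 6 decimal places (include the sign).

j₁+j₂−J=1  J+j₁−j₂=1  J−j₁+j₂=4  j₁+j₂+J+1=7
(j₁±m₁, j₂±m₂, J±M) = (1,1,4,1,4,1)
P² = 576/35
sum k=0..1:
  [0] +1/24 = 1/24
  [1] −1/6 = -1/6
S = -1/8
C² = P²·S² = 9/35 ; C = -0.507093

−√(9/35) = -0.507093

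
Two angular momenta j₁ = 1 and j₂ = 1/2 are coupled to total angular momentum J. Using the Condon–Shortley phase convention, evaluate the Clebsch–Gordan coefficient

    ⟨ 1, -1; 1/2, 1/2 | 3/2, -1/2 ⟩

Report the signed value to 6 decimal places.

+0.577350  (= +√(1/3))

j₁+j₂−J=0  J+j₁−j₂=2  J−j₁+j₂=1  j₁+j₂+J+1=4
(j₁±m₁, j₂±m₂, J±M) = (0,2,1,0,1,2)
P² = 4/3
sum k=0..0:
  [0] +1/2 = 1/2
S = 1/2
C² = P²·S² = 1/3 ; C = +0.577350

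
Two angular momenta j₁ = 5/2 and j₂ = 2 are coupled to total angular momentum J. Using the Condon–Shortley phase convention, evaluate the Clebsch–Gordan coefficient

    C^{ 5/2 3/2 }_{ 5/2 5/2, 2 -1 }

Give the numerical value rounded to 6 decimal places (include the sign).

+0.654654  (= +√(3/7))

j₁+j₂−J=2  J+j₁−j₂=3  J−j₁+j₂=2  j₁+j₂+J+1=8
(j₁±m₁, j₂±m₂, J±M) = (5,0,1,3,4,1)
P² = 432/7
sum k=0..0:
  [0] +1/12 = 1/12
S = 1/12
C² = P²·S² = 3/7 ; C = +0.654654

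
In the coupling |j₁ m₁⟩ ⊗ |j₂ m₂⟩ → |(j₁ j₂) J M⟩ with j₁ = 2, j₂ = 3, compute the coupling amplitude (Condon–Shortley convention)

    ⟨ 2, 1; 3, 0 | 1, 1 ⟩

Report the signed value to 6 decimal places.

j₁+j₂−J=4  J+j₁−j₂=0  J−j₁+j₂=2  j₁+j₂+J+1=7
(j₁±m₁, j₂±m₂, J±M) = (3,1,3,3,2,0)
P² = 432/35
sum k=1..1:
  [1] −1/12 = -1/12
S = -1/12
C² = P²·S² = 3/35 ; C = -0.292770

−√(3/35) = -0.292770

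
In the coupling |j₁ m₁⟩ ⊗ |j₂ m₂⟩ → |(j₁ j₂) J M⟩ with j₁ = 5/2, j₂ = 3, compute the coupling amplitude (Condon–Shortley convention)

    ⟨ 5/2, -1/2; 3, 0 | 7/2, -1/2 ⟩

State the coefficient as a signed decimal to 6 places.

j₁+j₂−J=2  J+j₁−j₂=3  J−j₁+j₂=4  j₁+j₂+J+1=10
(j₁±m₁, j₂±m₂, J±M) = (2,3,3,3,3,4)
P² = 6912/175
sum k=0..2:
  [0] +1/72 = 1/72
  [1] −1/8 = -1/8
  [2] +1/24 = 1/24
S = -5/72
C² = P²·S² = 4/21 ; C = -0.436436

-0.436436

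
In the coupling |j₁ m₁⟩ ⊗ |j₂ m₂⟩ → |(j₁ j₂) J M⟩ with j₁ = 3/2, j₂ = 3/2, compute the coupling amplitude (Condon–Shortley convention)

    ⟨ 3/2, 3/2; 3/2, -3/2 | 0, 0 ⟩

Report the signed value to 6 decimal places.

√[1·3!0!0!/4! · 3!0!0!3!0!0!] = √(9)
  +(−1)^0/∏(0,3,0,0,0,0)! = 1/6  (running 1/6)
⟨..|..⟩ = √(9)·(1/6) = +0.500000

+√(1/4) ≈ +0.500000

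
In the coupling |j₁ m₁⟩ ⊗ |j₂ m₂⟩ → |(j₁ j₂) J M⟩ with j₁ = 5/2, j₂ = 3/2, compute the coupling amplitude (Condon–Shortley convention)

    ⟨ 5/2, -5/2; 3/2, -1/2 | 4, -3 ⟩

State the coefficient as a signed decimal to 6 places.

triangle: 0!*5!*3!/9! = 720/362880
(j±m)!: 0!*5!*1!*2!*1!*7! = 1209600
prefactor² = (2J+1)*Δ*N² = 21600
  k=0: +1/(0!*0!*5!*1!*0!*2!) = 1/240
Σ = 1/240  ⇒  CG² = 21600*1/240² = 3/8
CG = +√(3/8) = +0.612372

+0.612372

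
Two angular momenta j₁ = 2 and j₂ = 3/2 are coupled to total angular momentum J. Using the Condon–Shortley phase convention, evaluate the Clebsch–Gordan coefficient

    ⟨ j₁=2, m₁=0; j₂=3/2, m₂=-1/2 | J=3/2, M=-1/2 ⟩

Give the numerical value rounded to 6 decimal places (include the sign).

√[4·2!2!1!/6! · 2!2!1!2!1!2!] = √(16/45)
  +(−1)^0/∏(0,2,2,1,0,0)! = 1/4  (running 1/4)
  +(−1)^1/∏(1,1,1,0,1,1)! = -1  (running -3/4)
⟨..|..⟩ = √(16/45)·(-3/4) = -0.447214

−√(1/5) ≈ -0.447214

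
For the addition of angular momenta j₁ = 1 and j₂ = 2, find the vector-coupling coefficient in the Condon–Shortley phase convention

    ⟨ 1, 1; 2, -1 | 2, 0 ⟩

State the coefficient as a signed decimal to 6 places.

+√(1/2) ≈ +0.707107

j₁+j₂−J=1  J+j₁−j₂=1  J−j₁+j₂=3  j₁+j₂+J+1=6
(j₁±m₁, j₂±m₂, J±M) = (2,0,1,3,2,2)
P² = 2
sum k=0..0:
  [0] +1/2 = 1/2
S = 1/2
C² = P²·S² = 1/2 ; C = +0.707107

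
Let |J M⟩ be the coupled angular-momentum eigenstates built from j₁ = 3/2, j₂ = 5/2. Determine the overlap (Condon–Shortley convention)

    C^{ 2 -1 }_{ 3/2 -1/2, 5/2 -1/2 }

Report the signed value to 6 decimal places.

−√(25/84) ≈ -0.545545

√[5·2!1!3!/7! · 1!2!2!3!1!3!] = √(12/7)
  +(−1)^1/∏(1,1,1,1,0,2)! = -1/2  (running -1/2)
  +(−1)^2/∏(2,0,0,0,1,3)! = 1/12  (running -5/12)
⟨..|..⟩ = √(12/7)·(-5/12) = -0.545545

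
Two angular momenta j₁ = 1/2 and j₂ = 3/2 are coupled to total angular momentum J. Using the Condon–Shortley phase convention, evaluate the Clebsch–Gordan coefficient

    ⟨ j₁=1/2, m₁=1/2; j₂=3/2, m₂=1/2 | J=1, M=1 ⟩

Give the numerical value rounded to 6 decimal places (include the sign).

+√(1/4) = +0.500000

j₁+j₂−J=1  J+j₁−j₂=0  J−j₁+j₂=2  j₁+j₂+J+1=4
(j₁±m₁, j₂±m₂, J±M) = (1,0,2,1,2,0)
P² = 1
sum k=0..0:
  [0] +1/2 = 1/2
S = 1/2
C² = P²·S² = 1/4 ; C = +0.500000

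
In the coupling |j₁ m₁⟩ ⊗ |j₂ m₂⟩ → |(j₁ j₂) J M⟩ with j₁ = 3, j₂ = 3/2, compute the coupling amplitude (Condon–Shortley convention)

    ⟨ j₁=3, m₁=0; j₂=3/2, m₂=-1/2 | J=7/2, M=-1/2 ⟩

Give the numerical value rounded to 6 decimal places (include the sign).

+0.308607

√[8·1!5!2!/9! · 3!3!1!2!3!4!] = √(384/7)
  +(−1)^0/∏(0,1,3,1,2,1)! = 1/12  (running 1/12)
  +(−1)^1/∏(1,0,2,0,3,2)! = -1/24  (running 1/24)
⟨..|..⟩ = √(384/7)·(1/24) = +0.308607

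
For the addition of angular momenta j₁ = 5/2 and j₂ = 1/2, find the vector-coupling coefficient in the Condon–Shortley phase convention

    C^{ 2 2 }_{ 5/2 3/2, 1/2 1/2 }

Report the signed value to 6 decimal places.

j₁+j₂−J=1  J+j₁−j₂=4  J−j₁+j₂=0  j₁+j₂+J+1=6
(j₁±m₁, j₂±m₂, J±M) = (4,1,1,0,4,0)
P² = 96
sum k=1..1:
  [1] −1/24 = -1/24
S = -1/24
C² = P²·S² = 1/6 ; C = -0.408248

−√(1/6) ≈ -0.408248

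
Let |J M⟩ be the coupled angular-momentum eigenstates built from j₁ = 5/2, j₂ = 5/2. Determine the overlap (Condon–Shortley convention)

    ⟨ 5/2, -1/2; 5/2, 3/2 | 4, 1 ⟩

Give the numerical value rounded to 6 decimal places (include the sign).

−√(5/14) ≈ -0.597614

triangle: 1!×4!×4!/10! = 576/3628800
(j±m)!: 2!×3!×4!×1!×5!×3! = 207360
prefactor² = (2J+1)×Δ×N² = 10368/35
  k=0: +1/(0!×1!×3!×4!×1!×0!) = 1/144
  k=1: −1/(1!×0!×2!×3!×2!×1!) = -1/24
Σ = -5/144  ⇒  CG² = 10368/35×(-5/144)² = 5/14
CG = −√(5/14) = -0.597614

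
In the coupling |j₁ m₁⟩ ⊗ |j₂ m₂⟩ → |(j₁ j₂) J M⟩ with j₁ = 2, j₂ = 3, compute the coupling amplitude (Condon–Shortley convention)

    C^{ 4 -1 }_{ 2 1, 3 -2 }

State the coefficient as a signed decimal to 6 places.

+√(7/20) = +0.591608

j₁+j₂−J=1  J+j₁−j₂=3  J−j₁+j₂=5  j₁+j₂+J+1=10
(j₁±m₁, j₂±m₂, J±M) = (3,1,1,5,3,5)
P² = 6480/7
sum k=0..1:
  [0] +1/48 = 1/48
  [1] −1/720 = -1/720
S = 7/360
C² = P²·S² = 7/20 ; C = +0.591608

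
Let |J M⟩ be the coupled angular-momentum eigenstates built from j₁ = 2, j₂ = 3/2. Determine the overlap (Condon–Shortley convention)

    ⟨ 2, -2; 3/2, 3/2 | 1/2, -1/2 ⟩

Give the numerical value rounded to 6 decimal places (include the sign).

triangle: 3!×1!×0!/5! = 6/120
(j±m)!: 0!×4!×3!×0!×0!×1! = 144
prefactor² = (2J+1)×Δ×N² = 72/5
  k=3: −1/(3!×0!×1!×0!×0!×0!) = -1/6
Σ = -1/6  ⇒  CG² = 72/5×(-1/6)² = 2/5
CG = −√(2/5) = -0.632456

-0.632456  (= −√(2/5))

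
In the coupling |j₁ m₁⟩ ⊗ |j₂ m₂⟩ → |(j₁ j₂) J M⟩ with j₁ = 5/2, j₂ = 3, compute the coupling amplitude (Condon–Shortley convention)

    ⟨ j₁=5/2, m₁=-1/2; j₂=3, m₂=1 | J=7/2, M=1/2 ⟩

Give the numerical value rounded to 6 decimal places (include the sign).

√[8·2!3!4!/10! · 2!3!4!2!4!3!] = √(9216/175)
  +(−1)^0/∏(0,2,3,4,0,0)! = 1/288  (running 1/288)
  +(−1)^1/∏(1,1,2,3,1,1)! = -1/12  (running -23/288)
  +(−1)^2/∏(2,0,1,2,2,2)! = 1/16  (running -5/288)
⟨..|..⟩ = √(9216/175)·(-5/288) = -0.125988

−√(1/63) ≈ -0.125988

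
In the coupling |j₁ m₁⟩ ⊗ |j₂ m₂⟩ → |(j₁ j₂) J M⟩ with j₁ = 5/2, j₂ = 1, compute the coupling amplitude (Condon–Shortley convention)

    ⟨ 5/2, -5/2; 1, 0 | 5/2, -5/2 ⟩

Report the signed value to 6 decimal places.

-0.845154  (= −√(5/7))

j₁+j₂−J=1  J+j₁−j₂=4  J−j₁+j₂=1  j₁+j₂+J+1=7
(j₁±m₁, j₂±m₂, J±M) = (0,5,1,1,0,5)
P² = 2880/7
sum k=1..1:
  [1] −1/24 = -1/24
S = -1/24
C² = P²·S² = 5/7 ; C = -0.845154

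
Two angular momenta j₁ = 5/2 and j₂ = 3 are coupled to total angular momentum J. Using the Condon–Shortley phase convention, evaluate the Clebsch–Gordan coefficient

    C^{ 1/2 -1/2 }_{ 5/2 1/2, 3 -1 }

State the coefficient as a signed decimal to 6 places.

+√(4/21) = +0.436436

√[2·5!0!1!/7! · 3!2!2!4!0!1!] = √(192/7)
  +(−1)^2/∏(2,3,0,0,0,1)! = 1/12  (running 1/12)
⟨..|..⟩ = √(192/7)·(1/12) = +0.436436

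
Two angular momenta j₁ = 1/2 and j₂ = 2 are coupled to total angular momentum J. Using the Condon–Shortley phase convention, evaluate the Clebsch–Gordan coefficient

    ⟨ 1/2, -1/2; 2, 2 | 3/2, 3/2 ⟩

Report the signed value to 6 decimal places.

√[4·1!0!3!/5! · 0!1!4!0!3!0!] = √(144/5)
  +(−1)^1/∏(1,0,0,3,0,0)! = -1/6  (running -1/6)
⟨..|..⟩ = √(144/5)·(-1/6) = -0.894427

-0.894427  (= −√(4/5))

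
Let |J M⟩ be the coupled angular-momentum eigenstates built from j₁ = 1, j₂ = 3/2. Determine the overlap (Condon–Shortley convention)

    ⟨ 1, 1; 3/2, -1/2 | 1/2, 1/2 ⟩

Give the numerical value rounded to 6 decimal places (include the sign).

√[2·2!0!1!/4! · 2!0!1!2!1!0!] = √(2/3)
  +(−1)^0/∏(0,2,0,1,0,0)! = 1/2  (running 1/2)
⟨..|..⟩ = √(2/3)·(1/2) = +0.408248

+0.408248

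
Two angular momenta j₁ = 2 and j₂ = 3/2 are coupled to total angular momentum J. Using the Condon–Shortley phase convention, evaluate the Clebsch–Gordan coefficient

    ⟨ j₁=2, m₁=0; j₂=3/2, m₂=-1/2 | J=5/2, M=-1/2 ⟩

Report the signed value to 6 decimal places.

j₁+j₂−J=1  J+j₁−j₂=3  J−j₁+j₂=2  j₁+j₂+J+1=7
(j₁±m₁, j₂±m₂, J±M) = (2,2,1,2,2,3)
P² = 48/35
sum k=0..1:
  [0] +1/2 = 1/2
  [1] −1/4 = -1/4
S = 1/4
C² = P²·S² = 3/35 ; C = +0.292770

+0.292770  (= +√(3/35))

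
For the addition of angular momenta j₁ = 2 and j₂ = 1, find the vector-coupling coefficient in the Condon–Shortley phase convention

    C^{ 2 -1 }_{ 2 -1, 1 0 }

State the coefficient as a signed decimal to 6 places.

-0.408248  (= −√(1/6))

√[5·1!3!1!/6! · 1!3!1!1!1!3!] = √(3/2)
  +(−1)^0/∏(0,1,3,1,0,0)! = 1/6  (running 1/6)
  +(−1)^1/∏(1,0,2,0,1,1)! = -1/2  (running -1/3)
⟨..|..⟩ = √(3/2)·(-1/3) = -0.408248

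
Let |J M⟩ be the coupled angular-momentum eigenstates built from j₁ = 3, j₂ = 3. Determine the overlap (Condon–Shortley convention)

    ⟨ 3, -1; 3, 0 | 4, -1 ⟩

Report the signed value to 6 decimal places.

−√(15/154) = -0.312094

triangle: 2!·4!·4!/11! = 1152/39916800
(j±m)!: 2!·4!·3!·3!·3!·5! = 1244160
prefactor² = (2J+1)·Δ·N² = 124416/385
  k=0: +1/(0!·2!·4!·3!·0!·1!) = 1/288
  k=1: −1/(1!·1!·3!·2!·1!·2!) = -1/24
  k=2: +1/(2!·0!·2!·1!·2!·3!) = 1/48
Σ = -5/288  ⇒  CG² = 124416/385·(-5/288)² = 15/154
CG = −√(15/154) = -0.312094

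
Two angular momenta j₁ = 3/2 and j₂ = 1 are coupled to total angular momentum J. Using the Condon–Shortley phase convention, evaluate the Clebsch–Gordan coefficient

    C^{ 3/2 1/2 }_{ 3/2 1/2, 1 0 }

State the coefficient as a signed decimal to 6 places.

+0.258199  (= +√(1/15))

√[4·1!2!1!/5! · 2!1!1!1!2!1!] = √(4/15)
  +(−1)^0/∏(0,1,1,1,1,0)! = 1  (running 1)
  +(−1)^1/∏(1,0,0,0,2,1)! = -1/2  (running 1/2)
⟨..|..⟩ = √(4/15)·(1/2) = +0.258199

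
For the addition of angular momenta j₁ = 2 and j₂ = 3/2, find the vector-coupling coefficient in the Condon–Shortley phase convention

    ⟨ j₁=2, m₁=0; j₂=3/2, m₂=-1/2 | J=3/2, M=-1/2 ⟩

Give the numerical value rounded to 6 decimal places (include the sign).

triangle: 2!·2!·1!/6! = 4/720
(j±m)!: 2!·2!·1!·2!·1!·2! = 16
prefactor² = (2J+1)·Δ·N² = 16/45
  k=0: +1/(0!·2!·2!·1!·0!·0!) = 1/4
  k=1: −1/(1!·1!·1!·0!·1!·1!) = -1
Σ = -3/4  ⇒  CG² = 16/45·(-3/4)² = 1/5
CG = −√(1/5) = -0.447214

-0.447214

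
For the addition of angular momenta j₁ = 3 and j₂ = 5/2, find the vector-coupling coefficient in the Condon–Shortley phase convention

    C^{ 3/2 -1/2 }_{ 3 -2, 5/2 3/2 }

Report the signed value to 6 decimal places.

triangle: 4!·2!·1!/8! = 48/40320
(j±m)!: 1!·5!·4!·1!·1!·2! = 5760
prefactor² = (2J+1)·Δ·N² = 192/7
  k=3: −1/(3!·1!·2!·1!·0!·0!) = -1/12
  k=4: +1/(4!·0!·1!·0!·1!·1!) = 1/24
Σ = -1/24  ⇒  CG² = 192/7·(-1/24)² = 1/21
CG = −√(1/21) = -0.218218

−√(1/21) ≈ -0.218218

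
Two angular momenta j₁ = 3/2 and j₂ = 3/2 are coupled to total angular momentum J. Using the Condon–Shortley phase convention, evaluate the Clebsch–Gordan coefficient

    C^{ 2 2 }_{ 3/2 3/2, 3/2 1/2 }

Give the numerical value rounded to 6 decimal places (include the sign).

+√(1/2) ≈ +0.707107

triangle: 1!*2!*2!/6! = 4/720
(j±m)!: 3!*0!*2!*1!*4!*0! = 288
prefactor² = (2J+1)*Δ*N² = 8
  k=0: +1/(0!*1!*0!*2!*2!*0!) = 1/4
Σ = 1/4  ⇒  CG² = 8*1/4² = 1/2
CG = +√(1/2) = +0.707107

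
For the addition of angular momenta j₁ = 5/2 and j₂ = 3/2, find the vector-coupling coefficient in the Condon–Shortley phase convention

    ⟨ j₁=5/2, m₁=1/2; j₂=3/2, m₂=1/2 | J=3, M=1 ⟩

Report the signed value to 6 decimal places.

−√(1/60) ≈ -0.129099

triangle: 1!×4!×2!/8! = 48/40320
(j±m)!: 3!×2!×2!×1!×4!×2! = 1152
prefactor² = (2J+1)×Δ×N² = 48/5
  k=0: +1/(0!×1!×2!×2!×2!×0!) = 1/8
  k=1: −1/(1!×0!×1!×1!×3!×1!) = -1/6
Σ = -1/24  ⇒  CG² = 48/5×(-1/24)² = 1/60
CG = −√(1/60) = -0.129099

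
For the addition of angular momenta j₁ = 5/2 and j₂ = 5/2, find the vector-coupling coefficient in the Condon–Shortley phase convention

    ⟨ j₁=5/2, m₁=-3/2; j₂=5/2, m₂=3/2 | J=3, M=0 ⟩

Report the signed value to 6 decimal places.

+0.521749  (= +√(49/180))

√[7·2!3!3!/9! · 1!4!4!1!3!3!] = √(144/5)
  +(−1)^1/∏(1,1,3,3,0,0)! = -1/36  (running -1/36)
  +(−1)^2/∏(2,0,2,2,1,1)! = 1/8  (running 7/72)
⟨..|..⟩ = √(144/5)·(7/72) = +0.521749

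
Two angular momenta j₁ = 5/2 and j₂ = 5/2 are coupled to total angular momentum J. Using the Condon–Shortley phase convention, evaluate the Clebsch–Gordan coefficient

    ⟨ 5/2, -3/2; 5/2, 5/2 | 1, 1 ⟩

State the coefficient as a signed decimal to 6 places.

+0.377964  (= +√(1/7))

triangle: 4!×1!×1!/7! = 24/5040
(j±m)!: 1!×4!×5!×0!×2!×0! = 5760
prefactor² = (2J+1)×Δ×N² = 576/7
  k=4: +1/(4!×0!×0!×1!×1!×0!) = 1/24
Σ = 1/24  ⇒  CG² = 576/7×1/24² = 1/7
CG = +√(1/7) = +0.377964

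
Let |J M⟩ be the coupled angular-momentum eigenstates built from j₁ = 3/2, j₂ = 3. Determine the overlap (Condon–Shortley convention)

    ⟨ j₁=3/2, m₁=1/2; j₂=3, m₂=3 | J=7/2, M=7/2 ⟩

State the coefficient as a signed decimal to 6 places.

−√(2/3) ≈ -0.816497

triangle: 1!*2!*5!/9! = 240/362880
(j±m)!: 2!*1!*6!*0!*7!*0! = 7257600
prefactor² = (2J+1)*Δ*N² = 38400
  k=1: −1/(1!*0!*0!*5!*2!*0!) = -1/240
Σ = -1/240  ⇒  CG² = 38400*(-1/240)² = 2/3
CG = −√(2/3) = -0.816497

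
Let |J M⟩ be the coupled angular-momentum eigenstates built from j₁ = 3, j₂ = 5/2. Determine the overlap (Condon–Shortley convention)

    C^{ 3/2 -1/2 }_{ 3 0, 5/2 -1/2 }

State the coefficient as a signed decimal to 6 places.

+0.338062

triangle: 4!*2!*1!/8! = 48/40320
(j±m)!: 3!*3!*2!*3!*1!*2! = 864
prefactor² = (2J+1)*Δ*N² = 144/35
  k=1: −1/(1!*3!*2!*1!*0!*0!) = -1/12
  k=2: +1/(2!*2!*1!*0!*1!*1!) = 1/4
Σ = 1/6  ⇒  CG² = 144/35*1/6² = 4/35
CG = +√(4/35) = +0.338062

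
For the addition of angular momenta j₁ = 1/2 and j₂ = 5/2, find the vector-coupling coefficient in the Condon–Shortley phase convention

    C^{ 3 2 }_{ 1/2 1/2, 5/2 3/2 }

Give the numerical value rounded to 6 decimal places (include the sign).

j₁+j₂−J=0  J+j₁−j₂=1  J−j₁+j₂=5  j₁+j₂+J+1=7
(j₁±m₁, j₂±m₂, J±M) = (1,0,4,1,5,1)
P² = 480
sum k=0..0:
  [0] +1/24 = 1/24
S = 1/24
C² = P²·S² = 5/6 ; C = +0.912871

+√(5/6) = +0.912871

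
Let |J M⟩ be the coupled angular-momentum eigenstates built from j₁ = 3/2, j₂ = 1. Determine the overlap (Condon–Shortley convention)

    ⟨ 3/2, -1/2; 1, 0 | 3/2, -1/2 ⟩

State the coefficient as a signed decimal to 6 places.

triangle: 1!·2!·1!/5! = 2/120
(j±m)!: 1!·2!·1!·1!·1!·2! = 4
prefactor² = (2J+1)·Δ·N² = 4/15
  k=0: +1/(0!·1!·2!·1!·0!·0!) = 1/2
  k=1: −1/(1!·0!·1!·0!·1!·1!) = -1
Σ = -1/2  ⇒  CG² = 4/15·(-1/2)² = 1/15
CG = −√(1/15) = -0.258199

-0.258199  (= −√(1/15))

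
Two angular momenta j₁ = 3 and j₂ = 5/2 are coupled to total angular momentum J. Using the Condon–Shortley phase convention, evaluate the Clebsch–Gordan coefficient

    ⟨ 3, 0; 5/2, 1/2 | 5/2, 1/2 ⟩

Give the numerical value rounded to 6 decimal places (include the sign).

+√(8/105) = +0.276026

√[6·3!3!2!/9! · 3!3!3!2!3!2!] = √(216/35)
  +(−1)^1/∏(1,2,2,2,1,0)! = -1/8  (running -1/8)
  +(−1)^2/∏(2,1,1,1,2,1)! = 1/4  (running 1/8)
  +(−1)^3/∏(3,0,0,0,3,2)! = -1/72  (running 1/9)
⟨..|..⟩ = √(216/35)·(1/9) = +0.276026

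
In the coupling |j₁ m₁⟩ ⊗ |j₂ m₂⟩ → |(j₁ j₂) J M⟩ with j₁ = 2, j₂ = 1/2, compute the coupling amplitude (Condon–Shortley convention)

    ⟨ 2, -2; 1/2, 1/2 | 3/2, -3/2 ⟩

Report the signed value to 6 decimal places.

−√(4/5) ≈ -0.894427

triangle: 1!*3!*0!/5! = 6/120
(j±m)!: 0!*4!*1!*0!*0!*3! = 144
prefactor² = (2J+1)*Δ*N² = 144/5
  k=1: −1/(1!*0!*3!*0!*0!*0!) = -1/6
Σ = -1/6  ⇒  CG² = 144/5*(-1/6)² = 4/5
CG = −√(4/5) = -0.894427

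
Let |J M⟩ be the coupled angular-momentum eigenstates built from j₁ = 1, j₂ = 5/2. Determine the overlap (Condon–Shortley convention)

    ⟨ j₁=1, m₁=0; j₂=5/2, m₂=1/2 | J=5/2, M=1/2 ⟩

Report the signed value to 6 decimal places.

-0.169031

√[6·1!1!4!/7! · 1!1!3!2!3!2!] = √(144/35)
  +(−1)^0/∏(0,1,1,3,0,1)! = 1/6  (running 1/6)
  +(−1)^1/∏(1,0,0,2,1,2)! = -1/4  (running -1/12)
⟨..|..⟩ = √(144/35)·(-1/12) = -0.169031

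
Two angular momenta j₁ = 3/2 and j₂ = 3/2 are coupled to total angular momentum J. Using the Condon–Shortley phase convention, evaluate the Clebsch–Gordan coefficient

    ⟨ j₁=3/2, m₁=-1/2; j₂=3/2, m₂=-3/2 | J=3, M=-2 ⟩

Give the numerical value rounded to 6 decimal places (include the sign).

triangle: 0!*3!*3!/7! = 36/5040
(j±m)!: 1!*2!*0!*3!*1!*5! = 1440
prefactor² = (2J+1)*Δ*N² = 72
  k=0: +1/(0!*0!*2!*0!*1!*3!) = 1/12
Σ = 1/12  ⇒  CG² = 72*1/12² = 1/2
CG = +√(1/2) = +0.707107

+0.707107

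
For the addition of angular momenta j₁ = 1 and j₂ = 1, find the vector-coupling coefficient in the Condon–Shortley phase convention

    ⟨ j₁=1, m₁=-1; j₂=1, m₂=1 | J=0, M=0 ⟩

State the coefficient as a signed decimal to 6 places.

+√(1/3) = +0.577350

√[1·2!0!0!/3! · 0!2!2!0!0!0!] = √(4/3)
  +(−1)^2/∏(2,0,0,0,0,0)! = 1/2  (running 1/2)
⟨..|..⟩ = √(4/3)·(1/2) = +0.577350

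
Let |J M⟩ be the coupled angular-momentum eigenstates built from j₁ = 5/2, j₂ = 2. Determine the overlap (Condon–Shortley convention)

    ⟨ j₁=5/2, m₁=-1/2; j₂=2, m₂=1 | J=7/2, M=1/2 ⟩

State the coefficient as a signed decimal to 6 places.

−√(14/45) = -0.557773

triangle: 1!·4!·3!/9! = 144/362880
(j±m)!: 2!·3!·3!·1!·4!·3! = 10368
prefactor² = (2J+1)·Δ·N² = 1152/35
  k=0: +1/(0!·1!·3!·3!·1!·0!) = 1/36
  k=1: −1/(1!·0!·2!·2!·2!·1!) = -1/8
Σ = -7/72  ⇒  CG² = 1152/35·(-7/72)² = 14/45
CG = −√(14/45) = -0.557773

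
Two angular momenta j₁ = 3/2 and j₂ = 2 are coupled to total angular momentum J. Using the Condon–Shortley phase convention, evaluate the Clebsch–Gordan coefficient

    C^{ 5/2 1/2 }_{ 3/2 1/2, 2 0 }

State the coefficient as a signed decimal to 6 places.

+0.292770

triangle: 1!*2!*3!/7! = 12/5040
(j±m)!: 2!*1!*2!*2!*3!*2! = 96
prefactor² = (2J+1)*Δ*N² = 48/35
  k=0: +1/(0!*1!*1!*2!*1!*1!) = 1/2
  k=1: −1/(1!*0!*0!*1!*2!*2!) = -1/4
Σ = 1/4  ⇒  CG² = 48/35*1/4² = 3/35
CG = +√(3/35) = +0.292770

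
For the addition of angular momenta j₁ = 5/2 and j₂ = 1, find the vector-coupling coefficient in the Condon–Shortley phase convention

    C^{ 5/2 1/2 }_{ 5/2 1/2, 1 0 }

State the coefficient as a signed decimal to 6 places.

triangle: 1!*4!*1!/7! = 24/5040
(j±m)!: 3!*2!*1!*1!*3!*2! = 144
prefactor² = (2J+1)*Δ*N² = 144/35
  k=0: +1/(0!*1!*2!*1!*2!*0!) = 1/4
  k=1: −1/(1!*0!*1!*0!*3!*1!) = -1/6
Σ = 1/12  ⇒  CG² = 144/35*1/12² = 1/35
CG = +√(1/35) = +0.169031

+0.169031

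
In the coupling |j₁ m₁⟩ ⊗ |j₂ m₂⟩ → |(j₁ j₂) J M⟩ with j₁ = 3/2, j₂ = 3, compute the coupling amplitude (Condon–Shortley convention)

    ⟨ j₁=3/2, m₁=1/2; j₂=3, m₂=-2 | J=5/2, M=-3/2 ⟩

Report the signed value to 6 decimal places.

+√(1/14) = +0.267261

triangle: 2!·1!·4!/8! = 48/40320
(j±m)!: 2!·1!·1!·5!·1!·4! = 5760
prefactor² = (2J+1)·Δ·N² = 288/7
  k=0: +1/(0!·2!·1!·1!·0!·3!) = 1/12
  k=1: −1/(1!·1!·0!·0!·1!·4!) = -1/24
Σ = 1/24  ⇒  CG² = 288/7·1/24² = 1/14
CG = +√(1/14) = +0.267261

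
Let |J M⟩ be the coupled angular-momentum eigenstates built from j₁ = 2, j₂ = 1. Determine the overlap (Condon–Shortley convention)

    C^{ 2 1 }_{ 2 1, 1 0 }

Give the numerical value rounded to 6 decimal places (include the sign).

+0.408248

√[5·1!3!1!/6! · 3!1!1!1!3!1!] = √(3/2)
  +(−1)^0/∏(0,1,1,1,2,0)! = 1/2  (running 1/2)
  +(−1)^1/∏(1,0,0,0,3,1)! = -1/6  (running 1/3)
⟨..|..⟩ = √(3/2)·(1/3) = +0.408248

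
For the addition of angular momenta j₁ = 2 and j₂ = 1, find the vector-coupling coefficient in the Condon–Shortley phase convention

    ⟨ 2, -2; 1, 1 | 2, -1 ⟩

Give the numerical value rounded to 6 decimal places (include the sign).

-0.577350

√[5·1!3!1!/6! · 0!4!2!0!1!3!] = √(12)
  +(−1)^1/∏(1,0,3,1,0,0)! = -1/6  (running -1/6)
⟨..|..⟩ = √(12)·(-1/6) = -0.577350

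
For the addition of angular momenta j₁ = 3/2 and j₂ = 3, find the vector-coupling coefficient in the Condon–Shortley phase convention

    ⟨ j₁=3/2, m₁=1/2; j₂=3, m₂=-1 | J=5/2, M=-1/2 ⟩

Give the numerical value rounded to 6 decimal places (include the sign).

−√(1/70) ≈ -0.119523

triangle: 2!·1!·4!/8! = 48/40320
(j±m)!: 2!·1!·2!·4!·2!·3! = 1152
prefactor² = (2J+1)·Δ·N² = 288/35
  k=0: +1/(0!·2!·1!·2!·0!·2!) = 1/8
  k=1: −1/(1!·1!·0!·1!·1!·3!) = -1/6
Σ = -1/24  ⇒  CG² = 288/35·(-1/24)² = 1/70
CG = −√(1/70) = -0.119523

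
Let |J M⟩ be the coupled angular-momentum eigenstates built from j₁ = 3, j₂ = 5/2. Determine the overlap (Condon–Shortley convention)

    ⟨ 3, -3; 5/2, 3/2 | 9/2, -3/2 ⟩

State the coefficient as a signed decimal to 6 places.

triangle: 1!·5!·4!/11! = 2880/39916800
(j±m)!: 0!·6!·4!·1!·3!·6! = 74649600
prefactor² = (2J+1)·Δ·N² = 4147200/77
  k=1: −1/(1!·0!·5!·3!·0!·1!) = -1/720
Σ = -1/720  ⇒  CG² = 4147200/77·(-1/720)² = 8/77
CG = −√(8/77) = -0.322329

-0.322329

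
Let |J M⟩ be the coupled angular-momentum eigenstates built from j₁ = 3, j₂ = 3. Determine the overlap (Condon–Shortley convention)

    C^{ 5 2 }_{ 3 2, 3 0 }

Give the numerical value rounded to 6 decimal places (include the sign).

+0.577350  (= +√(1/3))

√[11·1!5!5!/12! · 5!1!3!3!7!3!] = √(43200)
  +(−1)^0/∏(0,1,1,3,4,2)! = 1/288  (running 1/288)
  +(−1)^1/∏(1,0,0,2,5,3)! = -1/1440  (running 1/360)
⟨..|..⟩ = √(43200)·(1/360) = +0.577350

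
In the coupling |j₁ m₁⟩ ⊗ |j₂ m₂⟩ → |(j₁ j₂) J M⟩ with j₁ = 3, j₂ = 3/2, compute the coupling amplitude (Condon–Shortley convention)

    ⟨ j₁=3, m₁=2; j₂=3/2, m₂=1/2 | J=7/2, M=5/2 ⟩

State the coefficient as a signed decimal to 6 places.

+√(1/7) ≈ +0.377964

j₁+j₂−J=1  J+j₁−j₂=5  J−j₁+j₂=2  j₁+j₂+J+1=9
(j₁±m₁, j₂±m₂, J±M) = (5,1,2,1,6,1)
P² = 6400/7
sum k=0..1:
  [0] +1/48 = 1/48
  [1] −1/120 = -1/120
S = 1/80
C² = P²·S² = 1/7 ; C = +0.377964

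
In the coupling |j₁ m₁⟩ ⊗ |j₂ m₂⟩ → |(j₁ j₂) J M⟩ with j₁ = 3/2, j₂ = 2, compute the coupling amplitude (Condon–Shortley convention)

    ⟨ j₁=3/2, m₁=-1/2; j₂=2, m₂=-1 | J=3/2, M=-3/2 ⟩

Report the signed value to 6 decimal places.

-0.632456  (= −√(2/5))

√[4·2!1!2!/6! · 1!2!1!3!0!3!] = √(8/5)
  +(−1)^1/∏(1,1,1,0,0,2)! = -1/2  (running -1/2)
⟨..|..⟩ = √(8/5)·(-1/2) = -0.632456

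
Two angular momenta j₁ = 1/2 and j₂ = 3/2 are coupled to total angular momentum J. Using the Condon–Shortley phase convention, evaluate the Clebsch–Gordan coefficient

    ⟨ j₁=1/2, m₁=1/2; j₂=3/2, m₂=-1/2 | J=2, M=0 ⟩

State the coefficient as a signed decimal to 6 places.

√[5·0!1!3!/5! · 1!0!1!2!2!2!] = √(2)
  +(−1)^0/∏(0,0,0,1,1,2)! = 1/2  (running 1/2)
⟨..|..⟩ = √(2)·(1/2) = +0.707107

+√(1/2) = +0.707107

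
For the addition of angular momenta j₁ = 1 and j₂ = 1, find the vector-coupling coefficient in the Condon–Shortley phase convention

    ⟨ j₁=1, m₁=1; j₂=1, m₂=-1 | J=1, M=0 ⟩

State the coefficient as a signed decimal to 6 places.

+0.707107  (= +√(1/2))

√[3·1!1!1!/4! · 2!0!0!2!1!1!] = √(1/2)
  +(−1)^0/∏(0,1,0,0,1,1)! = 1  (running 1)
⟨..|..⟩ = √(1/2)·(1) = +0.707107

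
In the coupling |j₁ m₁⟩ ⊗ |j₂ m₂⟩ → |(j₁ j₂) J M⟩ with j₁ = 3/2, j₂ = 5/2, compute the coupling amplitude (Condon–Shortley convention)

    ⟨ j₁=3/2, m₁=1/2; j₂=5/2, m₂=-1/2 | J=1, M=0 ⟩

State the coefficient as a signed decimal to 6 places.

-0.547723  (= −√(3/10))

triangle: 3!·0!·2!/6! = 12/720
(j±m)!: 2!·1!·2!·3!·1!·1! = 24
prefactor² = (2J+1)·Δ·N² = 6/5
  k=1: −1/(1!·2!·0!·1!·0!·1!) = -1/2
Σ = -1/2  ⇒  CG² = 6/5·(-1/2)² = 3/10
CG = −√(3/10) = -0.547723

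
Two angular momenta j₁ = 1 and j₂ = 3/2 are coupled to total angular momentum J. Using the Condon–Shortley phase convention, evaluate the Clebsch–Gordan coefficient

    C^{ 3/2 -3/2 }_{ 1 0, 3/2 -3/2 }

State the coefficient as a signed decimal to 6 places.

triangle: 1!×1!×2!/5! = 2/120
(j±m)!: 1!×1!×0!×3!×0!×3! = 36
prefactor² = (2J+1)×Δ×N² = 12/5
  k=0: +1/(0!×1!×1!×0!×0!×2!) = 1/2
Σ = 1/2  ⇒  CG² = 12/5×1/2² = 3/5
CG = +√(3/5) = +0.774597

+√(3/5) = +0.774597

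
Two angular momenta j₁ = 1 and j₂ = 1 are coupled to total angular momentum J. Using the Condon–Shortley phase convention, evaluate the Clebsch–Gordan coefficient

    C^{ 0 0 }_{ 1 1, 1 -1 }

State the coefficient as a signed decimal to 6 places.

√[1·2!0!0!/3! · 2!0!0!2!0!0!] = √(4/3)
  +(−1)^0/∏(0,2,0,0,0,0)! = 1/2  (running 1/2)
⟨..|..⟩ = √(4/3)·(1/2) = +0.577350

+√(1/3) = +0.577350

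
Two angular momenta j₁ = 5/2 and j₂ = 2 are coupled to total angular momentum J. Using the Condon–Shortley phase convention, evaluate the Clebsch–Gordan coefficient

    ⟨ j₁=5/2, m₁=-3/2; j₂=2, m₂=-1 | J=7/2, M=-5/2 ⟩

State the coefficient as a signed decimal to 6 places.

√[8·1!4!3!/9! · 1!4!1!3!1!6!] = √(2304/7)
  +(−1)^0/∏(0,1,4,1,0,2)! = 1/48  (running 1/48)
  +(−1)^1/∏(1,0,3,0,1,3)! = -1/36  (running -1/144)
⟨..|..⟩ = √(2304/7)·(-1/144) = -0.125988

−√(1/63) ≈ -0.125988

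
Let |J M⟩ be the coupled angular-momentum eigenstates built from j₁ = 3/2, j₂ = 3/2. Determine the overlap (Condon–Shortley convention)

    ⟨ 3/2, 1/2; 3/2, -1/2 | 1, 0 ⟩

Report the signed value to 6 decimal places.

√[3·2!1!1!/5! · 2!1!1!2!1!1!] = √(1/5)
  +(−1)^0/∏(0,2,1,1,0,0)! = 1/2  (running 1/2)
  +(−1)^1/∏(1,1,0,0,1,1)! = -1  (running -1/2)
⟨..|..⟩ = √(1/5)·(-1/2) = -0.223607

-0.223607  (= −√(1/20))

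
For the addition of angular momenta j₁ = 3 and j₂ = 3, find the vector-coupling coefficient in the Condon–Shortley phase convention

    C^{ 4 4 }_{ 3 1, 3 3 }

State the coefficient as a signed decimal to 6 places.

triangle: 2!*4!*4!/11! = 1152/39916800
(j±m)!: 4!*2!*6!*0!*8!*0! = 1393459200
prefactor² = (2J+1)*Δ*N² = 3981312/11
  k=2: +1/(2!*0!*0!*4!*4!*0!) = 1/1152
Σ = 1/1152  ⇒  CG² = 3981312/11*1/1152² = 3/11
CG = +√(3/11) = +0.522233

+√(3/11) ≈ +0.522233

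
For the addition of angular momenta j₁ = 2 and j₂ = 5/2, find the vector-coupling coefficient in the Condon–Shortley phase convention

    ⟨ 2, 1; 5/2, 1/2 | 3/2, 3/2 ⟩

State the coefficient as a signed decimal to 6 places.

−√(9/35) = -0.507093

j₁+j₂−J=3  J+j₁−j₂=1  J−j₁+j₂=2  j₁+j₂+J+1=7
(j₁±m₁, j₂±m₂, J±M) = (3,1,3,2,3,0)
P² = 144/35
sum k=1..1:
  [1] −1/4 = -1/4
S = -1/4
C² = P²·S² = 9/35 ; C = -0.507093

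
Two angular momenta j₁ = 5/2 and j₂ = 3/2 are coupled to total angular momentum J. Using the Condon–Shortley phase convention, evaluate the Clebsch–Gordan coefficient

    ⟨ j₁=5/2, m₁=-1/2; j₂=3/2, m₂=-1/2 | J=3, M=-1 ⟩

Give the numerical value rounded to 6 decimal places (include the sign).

+0.129099

triangle: 1!*4!*2!/8! = 48/40320
(j±m)!: 2!*3!*1!*2!*2!*4! = 1152
prefactor² = (2J+1)*Δ*N² = 48/5
  k=0: +1/(0!*1!*3!*1!*1!*1!) = 1/6
  k=1: −1/(1!*0!*2!*0!*2!*2!) = -1/8
Σ = 1/24  ⇒  CG² = 48/5*1/24² = 1/60
CG = +√(1/60) = +0.129099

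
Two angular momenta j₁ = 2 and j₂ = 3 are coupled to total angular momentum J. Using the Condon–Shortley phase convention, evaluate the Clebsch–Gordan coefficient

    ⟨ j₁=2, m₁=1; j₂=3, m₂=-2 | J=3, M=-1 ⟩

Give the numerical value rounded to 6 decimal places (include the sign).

√[7·2!2!4!/9! · 3!1!1!5!2!4!] = √(64)
  +(−1)^0/∏(0,2,1,1,1,3)! = 1/12  (running 1/12)
  +(−1)^1/∏(1,1,0,0,2,4)! = -1/48  (running 1/16)
⟨..|..⟩ = √(64)·(1/16) = +0.500000

+√(1/4) ≈ +0.500000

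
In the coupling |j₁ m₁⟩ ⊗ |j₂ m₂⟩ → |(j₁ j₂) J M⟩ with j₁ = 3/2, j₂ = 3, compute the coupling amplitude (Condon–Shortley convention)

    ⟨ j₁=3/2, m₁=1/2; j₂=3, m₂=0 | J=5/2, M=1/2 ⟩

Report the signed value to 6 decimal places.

−√(6/35) ≈ -0.414039

j₁+j₂−J=2  J+j₁−j₂=1  J−j₁+j₂=4  j₁+j₂+J+1=8
(j₁±m₁, j₂±m₂, J±M) = (2,1,3,3,3,2)
P² = 216/35
sum k=0..1:
  [0] +1/12 = 1/12
  [1] −1/4 = -1/4
S = -1/6
C² = P²·S² = 6/35 ; C = -0.414039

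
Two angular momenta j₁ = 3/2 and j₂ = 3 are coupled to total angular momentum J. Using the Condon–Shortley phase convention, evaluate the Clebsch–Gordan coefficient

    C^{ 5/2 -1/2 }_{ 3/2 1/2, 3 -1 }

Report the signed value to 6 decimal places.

−√(1/70) ≈ -0.119523

√[6·2!1!4!/8! · 2!1!2!4!2!3!] = √(288/35)
  +(−1)^0/∏(0,2,1,2,0,2)! = 1/8  (running 1/8)
  +(−1)^1/∏(1,1,0,1,1,3)! = -1/6  (running -1/24)
⟨..|..⟩ = √(288/35)·(-1/24) = -0.119523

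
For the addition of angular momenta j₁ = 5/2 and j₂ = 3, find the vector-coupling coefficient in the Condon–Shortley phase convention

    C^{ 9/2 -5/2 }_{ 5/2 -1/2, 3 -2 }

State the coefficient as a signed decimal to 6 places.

+√(49/198) = +0.497468

j₁+j₂−J=1  J+j₁−j₂=4  J−j₁+j₂=5  j₁+j₂+J+1=11
(j₁±m₁, j₂±m₂, J±M) = (2,3,1,5,2,7)
P² = 115200/11
sum k=0..1:
  [0] +1/144 = 1/144
  [1] −1/480 = -1/480
S = 7/1440
C² = P²·S² = 49/198 ; C = +0.497468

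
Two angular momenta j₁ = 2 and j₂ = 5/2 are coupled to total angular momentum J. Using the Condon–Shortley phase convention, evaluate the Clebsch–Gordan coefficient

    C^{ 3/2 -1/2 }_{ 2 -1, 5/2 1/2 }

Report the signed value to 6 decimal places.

√[4·3!1!2!/7! · 1!3!3!2!1!2!] = √(48/35)
  +(−1)^2/∏(2,1,1,1,0,1)! = 1/2  (running 1/2)
  +(−1)^3/∏(3,0,0,0,1,2)! = -1/12  (running 5/12)
⟨..|..⟩ = √(48/35)·(5/12) = +0.487950

+√(5/21) ≈ +0.487950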